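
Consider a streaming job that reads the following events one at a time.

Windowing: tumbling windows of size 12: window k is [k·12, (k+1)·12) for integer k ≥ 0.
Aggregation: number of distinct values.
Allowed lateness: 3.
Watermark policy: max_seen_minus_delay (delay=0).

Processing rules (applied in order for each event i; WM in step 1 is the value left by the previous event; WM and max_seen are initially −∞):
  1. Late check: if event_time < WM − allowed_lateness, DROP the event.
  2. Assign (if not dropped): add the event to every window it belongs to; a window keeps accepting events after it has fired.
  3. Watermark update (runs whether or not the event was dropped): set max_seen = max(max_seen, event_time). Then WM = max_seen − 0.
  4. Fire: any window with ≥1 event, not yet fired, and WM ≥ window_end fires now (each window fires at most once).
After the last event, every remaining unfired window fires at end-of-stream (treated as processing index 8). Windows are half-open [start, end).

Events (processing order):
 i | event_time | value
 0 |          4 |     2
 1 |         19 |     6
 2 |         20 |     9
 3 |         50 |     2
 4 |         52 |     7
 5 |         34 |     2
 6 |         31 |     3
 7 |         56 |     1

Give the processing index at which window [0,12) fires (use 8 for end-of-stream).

1

i=0 t=4 v=2: → [0,12); WM=4
i=1 t=19 v=6: → [12,24); WM=19; [0,12) fires=1
i=2 t=20 v=9: → [12,24); WM=20
i=3 t=50 v=2: → [48,60); WM=50; [12,24) fires=2
i=4 t=52 v=7: → [48,60); WM=52
i=5 t=34 v=2: DROP (t<52-3); WM=52
i=6 t=31 v=3: DROP (t<52-3); WM=52
i=7 t=56 v=1: → [48,60); WM=56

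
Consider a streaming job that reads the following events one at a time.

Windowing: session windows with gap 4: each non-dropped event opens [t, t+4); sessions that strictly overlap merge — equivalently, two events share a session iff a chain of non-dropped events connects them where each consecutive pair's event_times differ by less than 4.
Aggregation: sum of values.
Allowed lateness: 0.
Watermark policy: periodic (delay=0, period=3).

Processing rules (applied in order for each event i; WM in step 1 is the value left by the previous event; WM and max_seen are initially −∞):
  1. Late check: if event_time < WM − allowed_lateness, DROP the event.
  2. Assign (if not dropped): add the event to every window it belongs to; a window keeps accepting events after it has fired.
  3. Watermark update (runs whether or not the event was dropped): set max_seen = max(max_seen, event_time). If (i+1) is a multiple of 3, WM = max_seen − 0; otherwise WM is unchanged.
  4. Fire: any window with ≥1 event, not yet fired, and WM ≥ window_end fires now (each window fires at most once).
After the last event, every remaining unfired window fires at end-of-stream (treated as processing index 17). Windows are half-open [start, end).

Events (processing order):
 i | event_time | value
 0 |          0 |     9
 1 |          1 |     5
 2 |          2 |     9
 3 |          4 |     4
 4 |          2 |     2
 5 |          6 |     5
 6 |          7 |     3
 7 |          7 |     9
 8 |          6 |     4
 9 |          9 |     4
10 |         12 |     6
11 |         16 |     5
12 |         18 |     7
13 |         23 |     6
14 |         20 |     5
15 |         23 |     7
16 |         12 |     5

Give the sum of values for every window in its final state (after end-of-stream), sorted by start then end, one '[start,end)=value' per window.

i=0 t=0 v=9: → [0,4); WM=−∞
i=1 t=1 v=5: → [0,5); WM=−∞
i=2 t=2 v=9: → [0,6); WM=2
i=3 t=4 v=4: → [0,8); WM=2
i=4 t=2 v=2: → [0,8); WM=2
i=5 t=6 v=5: → [0,10); WM=6
i=6 t=7 v=3: → [0,11); WM=6
i=7 t=7 v=9: → [0,11); WM=6
i=8 t=6 v=4: → [0,11); WM=7
i=9 t=9 v=4: → [0,13); WM=7
i=10 t=12 v=6: → [0,16); WM=7
i=11 t=16 v=5: → [16,20); WM=16
i=12 t=18 v=7: → [16,22); WM=16
i=13 t=23 v=6: → [23,27); WM=16
i=14 t=20 v=5: → [16,27); WM=23
i=15 t=23 v=7: → [16,27); WM=23
i=16 t=12 v=5: DROP (t<23-0); WM=23

[0,16)=60 [16,27)=30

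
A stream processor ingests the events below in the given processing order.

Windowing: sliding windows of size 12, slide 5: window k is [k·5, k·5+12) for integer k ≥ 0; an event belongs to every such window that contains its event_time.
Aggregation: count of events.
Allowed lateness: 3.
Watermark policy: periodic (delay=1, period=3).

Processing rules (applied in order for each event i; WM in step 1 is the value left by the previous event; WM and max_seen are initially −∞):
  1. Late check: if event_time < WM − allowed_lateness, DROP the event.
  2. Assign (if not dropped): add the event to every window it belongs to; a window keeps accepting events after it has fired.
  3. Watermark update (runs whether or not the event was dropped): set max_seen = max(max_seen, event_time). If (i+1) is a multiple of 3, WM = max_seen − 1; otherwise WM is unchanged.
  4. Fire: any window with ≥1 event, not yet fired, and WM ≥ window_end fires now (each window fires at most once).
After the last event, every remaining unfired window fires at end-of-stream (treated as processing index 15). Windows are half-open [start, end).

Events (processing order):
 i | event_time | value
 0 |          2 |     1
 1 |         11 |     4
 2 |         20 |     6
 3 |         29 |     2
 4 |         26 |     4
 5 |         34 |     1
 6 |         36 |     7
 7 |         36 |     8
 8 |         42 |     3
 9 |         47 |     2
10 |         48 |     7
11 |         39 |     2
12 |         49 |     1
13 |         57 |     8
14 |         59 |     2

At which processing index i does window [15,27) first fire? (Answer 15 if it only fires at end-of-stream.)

5

i=0 t=2 v=1: → [0,12); WM=−∞
i=1 t=11 v=4: → [10,22),[5,17),[0,12); WM=−∞
i=2 t=20 v=6: → [20,32),[15,27),[10,22); WM=19; [0,12) fires=2 [5,17) fires=1
i=3 t=29 v=2: → [25,37),[20,32); WM=19
i=4 t=26 v=4: → [25,37),[20,32),[15,27); WM=19
i=5 t=34 v=1: → [30,42),[25,37); WM=33; [10,22) fires=2 [15,27) fires=2 [20,32) fires=3
i=6 t=36 v=7: → [35,47),[30,42),[25,37); WM=33
i=7 t=36 v=8: → [35,47),[30,42),[25,37); WM=33
i=8 t=42 v=3: → [40,52),[35,47); WM=41; [25,37) fires=5
i=9 t=47 v=2: → [45,57),[40,52); WM=41
i=10 t=48 v=7: → [45,57),[40,52); WM=41
i=11 t=39 v=2: → [35,47),[30,42); WM=47; [30,42) fires=4 [35,47) fires=4
i=12 t=49 v=1: → [45,57),[40,52); WM=47
i=13 t=57 v=8: → [55,67),[50,62); WM=47
i=14 t=59 v=2: → [55,67),[50,62); WM=58; [40,52) fires=4 [45,57) fires=3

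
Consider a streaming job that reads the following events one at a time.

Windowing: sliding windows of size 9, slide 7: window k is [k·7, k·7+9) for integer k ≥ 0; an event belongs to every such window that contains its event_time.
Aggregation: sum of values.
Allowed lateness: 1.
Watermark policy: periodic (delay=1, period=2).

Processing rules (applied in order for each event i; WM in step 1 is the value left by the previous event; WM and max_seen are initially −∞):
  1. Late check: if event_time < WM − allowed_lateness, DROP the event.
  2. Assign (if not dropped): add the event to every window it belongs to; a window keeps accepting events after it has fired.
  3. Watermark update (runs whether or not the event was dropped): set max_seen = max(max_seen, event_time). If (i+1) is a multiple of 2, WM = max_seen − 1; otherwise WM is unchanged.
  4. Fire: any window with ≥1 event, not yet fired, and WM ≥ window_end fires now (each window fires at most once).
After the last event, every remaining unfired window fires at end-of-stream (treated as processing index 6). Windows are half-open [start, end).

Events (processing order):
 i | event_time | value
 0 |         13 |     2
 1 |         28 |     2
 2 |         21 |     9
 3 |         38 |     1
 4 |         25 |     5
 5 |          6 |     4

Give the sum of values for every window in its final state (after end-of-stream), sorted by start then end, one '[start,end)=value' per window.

i=0 t=13 v=2: → [7,16); WM=−∞
i=1 t=28 v=2: → [28,37),[21,30); WM=27; [7,16) fires=2
i=2 t=21 v=9: DROP (t<27-1); WM=27
i=3 t=38 v=1: → [35,44); WM=37; [21,30) fires=2 [28,37) fires=2
i=4 t=25 v=5: DROP (t<37-1); WM=37
i=5 t=6 v=4: DROP (t<37-1); WM=37

[7,16)=2 [21,30)=2 [28,37)=2 [35,44)=1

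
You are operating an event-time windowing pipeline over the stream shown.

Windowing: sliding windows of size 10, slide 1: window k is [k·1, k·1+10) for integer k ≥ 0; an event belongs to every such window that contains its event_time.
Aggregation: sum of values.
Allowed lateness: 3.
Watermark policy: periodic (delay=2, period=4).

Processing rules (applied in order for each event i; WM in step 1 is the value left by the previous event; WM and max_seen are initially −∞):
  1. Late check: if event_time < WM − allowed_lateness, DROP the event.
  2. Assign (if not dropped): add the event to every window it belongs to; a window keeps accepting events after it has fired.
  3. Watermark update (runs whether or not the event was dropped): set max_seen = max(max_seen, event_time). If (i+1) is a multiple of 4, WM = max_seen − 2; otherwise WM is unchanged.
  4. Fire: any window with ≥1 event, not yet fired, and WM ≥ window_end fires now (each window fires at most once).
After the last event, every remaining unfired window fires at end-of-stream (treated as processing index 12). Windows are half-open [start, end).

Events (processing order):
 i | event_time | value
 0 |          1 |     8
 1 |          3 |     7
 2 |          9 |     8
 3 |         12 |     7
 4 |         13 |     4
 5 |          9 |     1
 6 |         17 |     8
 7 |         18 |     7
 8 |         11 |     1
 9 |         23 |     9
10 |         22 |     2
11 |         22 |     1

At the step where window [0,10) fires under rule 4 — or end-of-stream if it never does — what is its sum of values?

23

i=0 t=1 v=8: → [1,11),[0,10); WM=−∞
i=1 t=3 v=7: → [3,13),[2,12),[1,11),[0,10); WM=−∞
i=2 t=9 v=8: → [9,19),[8,18),[7,17),[6,16),[5,15),[4,14),[3,13),[2,12),[1,11),[0,10); WM=−∞
i=3 t=12 v=7: → [12,22),[11,21),[10,20),[9,19),[8,18),[7,17),[6,16),[5,15),[4,14),[3,13); WM=10; [0,10) fires=23
i=4 t=13 v=4: → [13,23),[12,22),[11,21),[10,20),[9,19),[8,18),[7,17),[6,16),[5,15),[4,14); WM=10
i=5 t=9 v=1: → [9,19),[8,18),[7,17),[6,16),[5,15),[4,14),[3,13),[2,12),[1,11),[0,10); WM=10
i=6 t=17 v=8: → [17,27),[16,26),[15,25),[14,24),[13,23),[12,22),[11,21),[10,20),[9,19),[8,18); WM=10
i=7 t=18 v=7: → [18,28),[17,27),[16,26),[15,25),[14,24),[13,23),[12,22),[11,21),[10,20),[9,19); WM=16; [1,11) fires=24 [2,12) fires=16 [3,13) fires=23 [4,14) fires=20 [5,15) fires=20 [6,16) fires=20
i=8 t=11 v=1: DROP (t<16-3); WM=16
i=9 t=23 v=9: → [23,33),[22,32),[21,31),[20,30),[19,29),[18,28),[17,27),[16,26),[15,25),[14,24); WM=16
i=10 t=22 v=2: → [22,32),[21,31),[20,30),[19,29),[18,28),[17,27),[16,26),[15,25),[14,24),[13,23); WM=16
i=11 t=22 v=1: → [22,32),[21,31),[20,30),[19,29),[18,28),[17,27),[16,26),[15,25),[14,24),[13,23); WM=21; [7,17) fires=20 [8,18) fires=28 [9,19) fires=35 [10,20) fires=26 [11,21) fires=26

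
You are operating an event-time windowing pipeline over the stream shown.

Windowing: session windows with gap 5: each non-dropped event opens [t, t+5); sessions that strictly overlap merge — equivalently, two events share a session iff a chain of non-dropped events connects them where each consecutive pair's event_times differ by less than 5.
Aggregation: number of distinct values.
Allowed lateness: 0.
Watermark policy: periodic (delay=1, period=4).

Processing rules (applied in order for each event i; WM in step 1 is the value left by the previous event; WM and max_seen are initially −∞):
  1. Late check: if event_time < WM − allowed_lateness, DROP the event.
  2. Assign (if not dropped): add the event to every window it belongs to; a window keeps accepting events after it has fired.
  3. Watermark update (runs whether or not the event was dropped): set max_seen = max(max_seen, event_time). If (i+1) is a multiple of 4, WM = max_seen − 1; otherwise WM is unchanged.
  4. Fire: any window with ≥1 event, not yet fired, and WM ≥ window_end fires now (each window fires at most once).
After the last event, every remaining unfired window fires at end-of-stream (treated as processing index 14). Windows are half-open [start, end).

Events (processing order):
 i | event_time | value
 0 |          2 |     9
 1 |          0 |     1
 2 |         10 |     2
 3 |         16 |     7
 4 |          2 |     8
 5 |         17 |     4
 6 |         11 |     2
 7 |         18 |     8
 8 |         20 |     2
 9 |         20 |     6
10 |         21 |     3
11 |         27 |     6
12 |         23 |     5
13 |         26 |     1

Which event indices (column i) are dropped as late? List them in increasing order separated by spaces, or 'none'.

4 6 12

i=0 t=2 v=9: → [2,7); WM=−∞
i=1 t=0 v=1: → [0,7); WM=−∞
i=2 t=10 v=2: → [10,15); WM=−∞
i=3 t=16 v=7: → [16,21); WM=15
i=4 t=2 v=8: DROP (t<15-0); WM=15
i=5 t=17 v=4: → [16,22); WM=15
i=6 t=11 v=2: DROP (t<15-0); WM=15
i=7 t=18 v=8: → [16,23); WM=17
i=8 t=20 v=2: → [16,25); WM=17
i=9 t=20 v=6: → [16,25); WM=17
i=10 t=21 v=3: → [16,26); WM=17
i=11 t=27 v=6: → [27,32); WM=26
i=12 t=23 v=5: DROP (t<26-0); WM=26
i=13 t=26 v=1: → [26,32); WM=26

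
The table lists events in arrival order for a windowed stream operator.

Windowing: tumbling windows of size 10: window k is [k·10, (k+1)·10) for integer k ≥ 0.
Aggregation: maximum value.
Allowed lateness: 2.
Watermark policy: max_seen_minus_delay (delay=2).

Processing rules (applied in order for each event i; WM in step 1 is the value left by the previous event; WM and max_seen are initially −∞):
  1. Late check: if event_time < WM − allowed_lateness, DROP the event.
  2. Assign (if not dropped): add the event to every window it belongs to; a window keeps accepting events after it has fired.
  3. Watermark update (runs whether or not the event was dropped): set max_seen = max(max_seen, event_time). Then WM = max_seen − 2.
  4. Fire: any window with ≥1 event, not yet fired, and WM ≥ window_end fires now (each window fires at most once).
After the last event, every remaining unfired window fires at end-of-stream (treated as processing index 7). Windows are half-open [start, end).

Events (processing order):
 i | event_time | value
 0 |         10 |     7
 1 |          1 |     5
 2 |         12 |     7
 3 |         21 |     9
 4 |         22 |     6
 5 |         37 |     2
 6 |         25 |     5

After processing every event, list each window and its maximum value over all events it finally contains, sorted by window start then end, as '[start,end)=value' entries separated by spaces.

[10,20)=7 [20,30)=9 [30,40)=2

i=0 t=10 v=7: → [10,20); WM=8
i=1 t=1 v=5: DROP (t<8-2); WM=8
i=2 t=12 v=7: → [10,20); WM=10
i=3 t=21 v=9: → [20,30); WM=19
i=4 t=22 v=6: → [20,30); WM=20; [10,20) fires=7
i=5 t=37 v=2: → [30,40); WM=35; [20,30) fires=9
i=6 t=25 v=5: DROP (t<35-2); WM=35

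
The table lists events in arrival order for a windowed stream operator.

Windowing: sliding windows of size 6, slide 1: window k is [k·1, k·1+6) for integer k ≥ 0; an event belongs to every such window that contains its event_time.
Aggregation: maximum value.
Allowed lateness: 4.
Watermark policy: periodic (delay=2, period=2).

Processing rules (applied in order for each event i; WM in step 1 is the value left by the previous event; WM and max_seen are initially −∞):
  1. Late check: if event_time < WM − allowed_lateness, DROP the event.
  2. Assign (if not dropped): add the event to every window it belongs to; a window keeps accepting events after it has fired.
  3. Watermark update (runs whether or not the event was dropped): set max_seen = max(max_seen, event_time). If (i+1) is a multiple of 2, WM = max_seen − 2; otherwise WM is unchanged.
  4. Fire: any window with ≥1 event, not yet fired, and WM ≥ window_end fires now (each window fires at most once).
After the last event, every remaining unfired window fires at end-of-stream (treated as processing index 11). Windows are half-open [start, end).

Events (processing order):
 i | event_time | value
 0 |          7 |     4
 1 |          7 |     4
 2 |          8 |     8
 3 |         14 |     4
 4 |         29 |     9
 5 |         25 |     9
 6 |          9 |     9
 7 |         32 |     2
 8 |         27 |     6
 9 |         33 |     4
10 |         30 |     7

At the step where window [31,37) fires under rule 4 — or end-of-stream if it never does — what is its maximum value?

4

i=0 t=7 v=4: → [7,13),[6,12),[5,11),[4,10),[3,9),[2,8); WM=−∞
i=1 t=7 v=4: → [7,13),[6,12),[5,11),[4,10),[3,9),[2,8); WM=5
i=2 t=8 v=8: → [8,14),[7,13),[6,12),[5,11),[4,10),[3,9); WM=5
i=3 t=14 v=4: → [14,20),[13,19),[12,18),[11,17),[10,16),[9,15); WM=12; [2,8) fires=4 [3,9) fires=8 [4,10) fires=8 [5,11) fires=8 [6,12) fires=8
i=4 t=29 v=9: → [29,35),[28,34),[27,33),[26,32),[25,31),[24,30); WM=12
i=5 t=25 v=9: → [25,31),[24,30),[23,29),[22,28),[21,27),[20,26); WM=27; [7,13) fires=8 [8,14) fires=8 [9,15) fires=4 [10,16) fires=4 [11,17) fires=4 [12,18) fires=4 [13,19) fires=4 [14,20) fires=4 [20,26) fires=9 [21,27) fires=9
i=6 t=9 v=9: DROP (t<27-4); WM=27
i=7 t=32 v=2: → [32,38),[31,37),[30,36),[29,35),[28,34),[27,33); WM=30; [22,28) fires=9 [23,29) fires=9 [24,30) fires=9
i=8 t=27 v=6: → [27,33),[26,32),[25,31),[24,30),[23,29),[22,28); WM=30
i=9 t=33 v=4: → [33,39),[32,38),[31,37),[30,36),[29,35),[28,34); WM=31; [25,31) fires=9
i=10 t=30 v=7: → [30,36),[29,35),[28,34),[27,33),[26,32),[25,31); WM=31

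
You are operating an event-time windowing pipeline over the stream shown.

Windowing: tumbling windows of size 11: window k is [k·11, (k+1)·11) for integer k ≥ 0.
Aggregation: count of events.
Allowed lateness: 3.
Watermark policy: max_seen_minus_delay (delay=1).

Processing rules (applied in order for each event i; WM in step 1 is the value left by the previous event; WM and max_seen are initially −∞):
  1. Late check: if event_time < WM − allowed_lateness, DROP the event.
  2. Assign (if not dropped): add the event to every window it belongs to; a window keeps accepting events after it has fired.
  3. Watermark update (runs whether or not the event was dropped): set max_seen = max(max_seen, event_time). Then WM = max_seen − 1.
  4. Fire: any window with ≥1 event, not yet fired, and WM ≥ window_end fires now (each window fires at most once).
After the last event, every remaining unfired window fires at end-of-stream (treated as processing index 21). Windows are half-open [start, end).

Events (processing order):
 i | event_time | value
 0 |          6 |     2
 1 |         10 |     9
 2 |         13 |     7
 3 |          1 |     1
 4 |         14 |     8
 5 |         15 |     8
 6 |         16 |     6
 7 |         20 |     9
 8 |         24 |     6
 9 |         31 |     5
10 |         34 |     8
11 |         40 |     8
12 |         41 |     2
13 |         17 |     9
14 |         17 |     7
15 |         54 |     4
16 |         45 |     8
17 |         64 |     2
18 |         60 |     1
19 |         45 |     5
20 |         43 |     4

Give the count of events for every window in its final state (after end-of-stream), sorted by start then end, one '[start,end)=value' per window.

i=0 t=6 v=2: → [0,11); WM=5
i=1 t=10 v=9: → [0,11); WM=9
i=2 t=13 v=7: → [11,22); WM=12; [0,11) fires=2
i=3 t=1 v=1: DROP (t<12-3); WM=12
i=4 t=14 v=8: → [11,22); WM=13
i=5 t=15 v=8: → [11,22); WM=14
i=6 t=16 v=6: → [11,22); WM=15
i=7 t=20 v=9: → [11,22); WM=19
i=8 t=24 v=6: → [22,33); WM=23; [11,22) fires=5
i=9 t=31 v=5: → [22,33); WM=30
i=10 t=34 v=8: → [33,44); WM=33; [22,33) fires=2
i=11 t=40 v=8: → [33,44); WM=39
i=12 t=41 v=2: → [33,44); WM=40
i=13 t=17 v=9: DROP (t<40-3); WM=40
i=14 t=17 v=7: DROP (t<40-3); WM=40
i=15 t=54 v=4: → [44,55); WM=53; [33,44) fires=3
i=16 t=45 v=8: DROP (t<53-3); WM=53
i=17 t=64 v=2: → [55,66); WM=63; [44,55) fires=1
i=18 t=60 v=1: → [55,66); WM=63
i=19 t=45 v=5: DROP (t<63-3); WM=63
i=20 t=43 v=4: DROP (t<63-3); WM=63

[0,11)=2 [11,22)=5 [22,33)=2 [33,44)=3 [44,55)=1 [55,66)=2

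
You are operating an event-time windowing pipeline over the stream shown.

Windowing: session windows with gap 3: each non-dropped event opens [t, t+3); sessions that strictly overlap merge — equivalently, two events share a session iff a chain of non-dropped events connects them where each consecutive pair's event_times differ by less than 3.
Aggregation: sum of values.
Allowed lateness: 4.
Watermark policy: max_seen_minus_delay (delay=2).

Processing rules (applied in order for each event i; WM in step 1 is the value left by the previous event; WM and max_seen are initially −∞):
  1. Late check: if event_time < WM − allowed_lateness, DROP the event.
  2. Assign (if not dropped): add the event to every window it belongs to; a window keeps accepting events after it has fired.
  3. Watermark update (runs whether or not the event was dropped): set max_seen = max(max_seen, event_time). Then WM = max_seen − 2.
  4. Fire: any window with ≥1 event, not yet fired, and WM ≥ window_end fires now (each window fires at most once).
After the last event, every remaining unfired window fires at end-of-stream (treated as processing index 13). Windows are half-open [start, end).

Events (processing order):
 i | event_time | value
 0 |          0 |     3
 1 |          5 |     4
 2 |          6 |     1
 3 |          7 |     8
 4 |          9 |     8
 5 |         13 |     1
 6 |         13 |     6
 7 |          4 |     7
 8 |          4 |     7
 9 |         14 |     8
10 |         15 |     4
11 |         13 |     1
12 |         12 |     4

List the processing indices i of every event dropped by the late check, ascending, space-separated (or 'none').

i=0 t=0 v=3: → [0,3); WM=-2
i=1 t=5 v=4: → [5,8); WM=3
i=2 t=6 v=1: → [5,9); WM=4
i=3 t=7 v=8: → [5,10); WM=5
i=4 t=9 v=8: → [5,12); WM=7
i=5 t=13 v=1: → [13,16); WM=11
i=6 t=13 v=6: → [13,16); WM=11
i=7 t=4 v=7: DROP (t<11-4); WM=11
i=8 t=4 v=7: DROP (t<11-4); WM=11
i=9 t=14 v=8: → [13,17); WM=12
i=10 t=15 v=4: → [13,18); WM=13
i=11 t=13 v=1: → [13,18); WM=13
i=12 t=12 v=4: → [12,18); WM=13

7 8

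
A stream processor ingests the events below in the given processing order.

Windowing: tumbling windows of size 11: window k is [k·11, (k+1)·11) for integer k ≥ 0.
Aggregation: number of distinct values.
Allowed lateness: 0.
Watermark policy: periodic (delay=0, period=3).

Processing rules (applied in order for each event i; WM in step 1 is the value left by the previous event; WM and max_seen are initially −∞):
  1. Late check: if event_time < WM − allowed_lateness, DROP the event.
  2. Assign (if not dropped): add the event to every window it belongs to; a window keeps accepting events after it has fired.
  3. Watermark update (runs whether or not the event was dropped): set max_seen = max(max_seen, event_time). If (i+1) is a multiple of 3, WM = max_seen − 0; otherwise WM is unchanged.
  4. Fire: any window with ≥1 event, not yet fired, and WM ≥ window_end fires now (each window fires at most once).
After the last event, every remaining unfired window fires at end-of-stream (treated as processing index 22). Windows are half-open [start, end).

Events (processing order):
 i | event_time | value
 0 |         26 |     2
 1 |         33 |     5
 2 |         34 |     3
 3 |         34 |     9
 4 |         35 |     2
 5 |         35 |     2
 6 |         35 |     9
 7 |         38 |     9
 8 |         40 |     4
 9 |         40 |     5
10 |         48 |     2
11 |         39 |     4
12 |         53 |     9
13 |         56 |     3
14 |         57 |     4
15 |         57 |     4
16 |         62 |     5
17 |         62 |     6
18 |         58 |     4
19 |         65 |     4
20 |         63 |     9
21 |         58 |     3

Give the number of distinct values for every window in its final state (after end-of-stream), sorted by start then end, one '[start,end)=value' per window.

i=0 t=26 v=2: → [22,33); WM=−∞
i=1 t=33 v=5: → [33,44); WM=−∞
i=2 t=34 v=3: → [33,44); WM=34; [22,33) fires=1
i=3 t=34 v=9: → [33,44); WM=34
i=4 t=35 v=2: → [33,44); WM=34
i=5 t=35 v=2: → [33,44); WM=35
i=6 t=35 v=9: → [33,44); WM=35
i=7 t=38 v=9: → [33,44); WM=35
i=8 t=40 v=4: → [33,44); WM=40
i=9 t=40 v=5: → [33,44); WM=40
i=10 t=48 v=2: → [44,55); WM=40
i=11 t=39 v=4: DROP (t<40-0); WM=48; [33,44) fires=5
i=12 t=53 v=9: → [44,55); WM=48
i=13 t=56 v=3: → [55,66); WM=48
i=14 t=57 v=4: → [55,66); WM=57; [44,55) fires=2
i=15 t=57 v=4: → [55,66); WM=57
i=16 t=62 v=5: → [55,66); WM=57
i=17 t=62 v=6: → [55,66); WM=62
i=18 t=58 v=4: DROP (t<62-0); WM=62
i=19 t=65 v=4: → [55,66); WM=62
i=20 t=63 v=9: → [55,66); WM=65
i=21 t=58 v=3: DROP (t<65-0); WM=65

[22,33)=1 [33,44)=5 [44,55)=2 [55,66)=5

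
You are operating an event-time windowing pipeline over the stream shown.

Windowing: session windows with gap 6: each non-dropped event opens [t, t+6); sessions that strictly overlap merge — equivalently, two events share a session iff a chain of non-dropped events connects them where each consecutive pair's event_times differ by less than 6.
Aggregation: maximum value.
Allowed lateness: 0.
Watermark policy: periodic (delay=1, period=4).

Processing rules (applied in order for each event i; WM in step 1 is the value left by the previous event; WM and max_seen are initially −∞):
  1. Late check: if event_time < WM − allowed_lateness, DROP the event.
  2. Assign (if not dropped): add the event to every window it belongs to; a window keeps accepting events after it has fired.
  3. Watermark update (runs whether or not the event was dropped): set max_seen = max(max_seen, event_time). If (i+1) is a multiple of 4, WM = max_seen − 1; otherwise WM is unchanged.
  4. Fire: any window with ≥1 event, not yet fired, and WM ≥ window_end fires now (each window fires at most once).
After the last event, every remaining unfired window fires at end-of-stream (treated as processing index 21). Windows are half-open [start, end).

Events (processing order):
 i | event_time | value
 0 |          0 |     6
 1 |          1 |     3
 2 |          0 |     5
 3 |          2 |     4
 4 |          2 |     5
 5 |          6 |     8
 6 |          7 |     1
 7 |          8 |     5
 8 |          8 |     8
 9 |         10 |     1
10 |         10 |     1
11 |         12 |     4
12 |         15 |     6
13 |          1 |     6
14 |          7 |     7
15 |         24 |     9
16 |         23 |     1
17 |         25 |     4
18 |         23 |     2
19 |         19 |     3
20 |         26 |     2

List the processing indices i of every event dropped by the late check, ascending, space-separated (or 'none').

i=0 t=0 v=6: → [0,6); WM=−∞
i=1 t=1 v=3: → [0,7); WM=−∞
i=2 t=0 v=5: → [0,7); WM=−∞
i=3 t=2 v=4: → [0,8); WM=1
i=4 t=2 v=5: → [0,8); WM=1
i=5 t=6 v=8: → [0,12); WM=1
i=6 t=7 v=1: → [0,13); WM=1
i=7 t=8 v=5: → [0,14); WM=7
i=8 t=8 v=8: → [0,14); WM=7
i=9 t=10 v=1: → [0,16); WM=7
i=10 t=10 v=1: → [0,16); WM=7
i=11 t=12 v=4: → [0,18); WM=11
i=12 t=15 v=6: → [0,21); WM=11
i=13 t=1 v=6: DROP (t<11-0); WM=11
i=14 t=7 v=7: DROP (t<11-0); WM=11
i=15 t=24 v=9: → [24,30); WM=23
i=16 t=23 v=1: → [23,30); WM=23
i=17 t=25 v=4: → [23,31); WM=23
i=18 t=23 v=2: → [23,31); WM=23
i=19 t=19 v=3: DROP (t<23-0); WM=24
i=20 t=26 v=2: → [23,32); WM=24

13 14 19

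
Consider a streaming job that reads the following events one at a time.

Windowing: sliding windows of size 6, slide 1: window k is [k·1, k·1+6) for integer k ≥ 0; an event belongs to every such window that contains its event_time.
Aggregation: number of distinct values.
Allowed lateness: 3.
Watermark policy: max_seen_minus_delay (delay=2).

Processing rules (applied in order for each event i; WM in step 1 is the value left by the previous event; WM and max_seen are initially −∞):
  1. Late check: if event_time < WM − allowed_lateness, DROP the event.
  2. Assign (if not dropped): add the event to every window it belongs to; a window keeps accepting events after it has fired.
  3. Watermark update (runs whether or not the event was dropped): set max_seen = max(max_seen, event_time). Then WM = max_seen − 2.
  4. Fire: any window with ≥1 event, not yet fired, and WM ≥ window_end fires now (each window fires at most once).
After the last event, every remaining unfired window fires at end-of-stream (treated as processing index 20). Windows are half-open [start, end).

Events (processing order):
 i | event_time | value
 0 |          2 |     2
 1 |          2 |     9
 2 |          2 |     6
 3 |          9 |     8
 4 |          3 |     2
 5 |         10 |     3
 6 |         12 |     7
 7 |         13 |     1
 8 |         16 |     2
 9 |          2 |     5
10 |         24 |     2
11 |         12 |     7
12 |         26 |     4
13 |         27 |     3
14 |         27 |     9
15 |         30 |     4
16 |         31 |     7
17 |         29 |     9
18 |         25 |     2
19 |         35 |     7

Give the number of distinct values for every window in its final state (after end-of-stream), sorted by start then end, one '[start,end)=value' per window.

i=0 t=2 v=2: → [2,8),[1,7),[0,6); WM=0
i=1 t=2 v=9: → [2,8),[1,7),[0,6); WM=0
i=2 t=2 v=6: → [2,8),[1,7),[0,6); WM=0
i=3 t=9 v=8: → [9,15),[8,14),[7,13),[6,12),[5,11),[4,10); WM=7; [0,6) fires=3 [1,7) fires=3
i=4 t=3 v=2: DROP (t<7-3); WM=7
i=5 t=10 v=3: → [10,16),[9,15),[8,14),[7,13),[6,12),[5,11); WM=8; [2,8) fires=3
i=6 t=12 v=7: → [12,18),[11,17),[10,16),[9,15),[8,14),[7,13); WM=10; [4,10) fires=1
i=7 t=13 v=1: → [13,19),[12,18),[11,17),[10,16),[9,15),[8,14); WM=11; [5,11) fires=2
i=8 t=16 v=2: → [16,22),[15,21),[14,20),[13,19),[12,18),[11,17); WM=14; [6,12) fires=2 [7,13) fires=3 [8,14) fires=4
i=9 t=2 v=5: DROP (t<14-3); WM=14
i=10 t=24 v=2: → [24,30),[23,29),[22,28),[21,27),[20,26),[19,25); WM=22; [9,15) fires=4 [10,16) fires=3 [11,17) fires=3 [12,18) fires=3 [13,19) fires=2 [14,20) fires=1 [15,21) fires=1 [16,22) fires=1
i=11 t=12 v=7: DROP (t<22-3); WM=22
i=12 t=26 v=4: → [26,32),[25,31),[24,30),[23,29),[22,28),[21,27); WM=24
i=13 t=27 v=3: → [27,33),[26,32),[25,31),[24,30),[23,29),[22,28); WM=25; [19,25) fires=1
i=14 t=27 v=9: → [27,33),[26,32),[25,31),[24,30),[23,29),[22,28); WM=25
i=15 t=30 v=4: → [30,36),[29,35),[28,34),[27,33),[26,32),[25,31); WM=28; [20,26) fires=1 [21,27) fires=2 [22,28) fires=4
i=16 t=31 v=7: → [31,37),[30,36),[29,35),[28,34),[27,33),[26,32); WM=29; [23,29) fires=4
i=17 t=29 v=9: → [29,35),[28,34),[27,33),[26,32),[25,31),[24,30); WM=29
i=18 t=25 v=2: DROP (t<29-3); WM=29
i=19 t=35 v=7: → [35,41),[34,40),[33,39),[32,38),[31,37),[30,36); WM=33; [24,30) fires=4 [25,31) fires=3 [26,32) fires=4 [27,33) fires=4

[0,6)=3 [1,7)=3 [2,8)=3 [4,10)=1 [5,11)=2 [6,12)=2 [7,13)=3 [8,14)=4 [9,15)=4 [10,16)=3 [11,17)=3 [12,18)=3 [13,19)=2 [14,20)=1 [15,21)=1 [16,22)=1 [19,25)=1 [20,26)=1 [21,27)=2 [22,28)=4 [23,29)=4 [24,30)=4 [25,31)=3 [26,32)=4 [27,33)=4 [28,34)=3 [29,35)=3 [30,36)=2 [31,37)=1 [32,38)=1 [33,39)=1 [34,40)=1 [35,41)=1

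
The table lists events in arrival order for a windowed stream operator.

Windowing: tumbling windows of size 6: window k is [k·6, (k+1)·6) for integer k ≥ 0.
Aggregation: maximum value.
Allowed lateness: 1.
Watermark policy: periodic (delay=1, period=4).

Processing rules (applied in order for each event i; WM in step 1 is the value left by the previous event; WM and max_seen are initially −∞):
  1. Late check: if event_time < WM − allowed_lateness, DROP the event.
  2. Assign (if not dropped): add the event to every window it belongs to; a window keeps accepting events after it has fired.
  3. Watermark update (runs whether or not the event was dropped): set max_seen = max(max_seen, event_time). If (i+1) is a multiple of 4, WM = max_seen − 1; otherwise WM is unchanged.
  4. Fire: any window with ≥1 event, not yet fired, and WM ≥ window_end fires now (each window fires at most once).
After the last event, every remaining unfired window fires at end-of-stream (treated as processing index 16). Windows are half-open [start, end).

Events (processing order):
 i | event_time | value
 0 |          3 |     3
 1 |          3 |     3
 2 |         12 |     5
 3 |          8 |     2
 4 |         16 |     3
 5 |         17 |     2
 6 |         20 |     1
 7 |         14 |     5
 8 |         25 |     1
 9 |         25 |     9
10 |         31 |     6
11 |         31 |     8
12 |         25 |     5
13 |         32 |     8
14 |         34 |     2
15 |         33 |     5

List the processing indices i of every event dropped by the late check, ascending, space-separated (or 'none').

12

i=0 t=3 v=3: → [0,6); WM=−∞
i=1 t=3 v=3: → [0,6); WM=−∞
i=2 t=12 v=5: → [12,18); WM=−∞
i=3 t=8 v=2: → [6,12); WM=11; [0,6) fires=3
i=4 t=16 v=3: → [12,18); WM=11
i=5 t=17 v=2: → [12,18); WM=11
i=6 t=20 v=1: → [18,24); WM=11
i=7 t=14 v=5: → [12,18); WM=19; [6,12) fires=2 [12,18) fires=5
i=8 t=25 v=1: → [24,30); WM=19
i=9 t=25 v=9: → [24,30); WM=19
i=10 t=31 v=6: → [30,36); WM=19
i=11 t=31 v=8: → [30,36); WM=30; [18,24) fires=1 [24,30) fires=9
i=12 t=25 v=5: DROP (t<30-1); WM=30
i=13 t=32 v=8: → [30,36); WM=30
i=14 t=34 v=2: → [30,36); WM=30
i=15 t=33 v=5: → [30,36); WM=33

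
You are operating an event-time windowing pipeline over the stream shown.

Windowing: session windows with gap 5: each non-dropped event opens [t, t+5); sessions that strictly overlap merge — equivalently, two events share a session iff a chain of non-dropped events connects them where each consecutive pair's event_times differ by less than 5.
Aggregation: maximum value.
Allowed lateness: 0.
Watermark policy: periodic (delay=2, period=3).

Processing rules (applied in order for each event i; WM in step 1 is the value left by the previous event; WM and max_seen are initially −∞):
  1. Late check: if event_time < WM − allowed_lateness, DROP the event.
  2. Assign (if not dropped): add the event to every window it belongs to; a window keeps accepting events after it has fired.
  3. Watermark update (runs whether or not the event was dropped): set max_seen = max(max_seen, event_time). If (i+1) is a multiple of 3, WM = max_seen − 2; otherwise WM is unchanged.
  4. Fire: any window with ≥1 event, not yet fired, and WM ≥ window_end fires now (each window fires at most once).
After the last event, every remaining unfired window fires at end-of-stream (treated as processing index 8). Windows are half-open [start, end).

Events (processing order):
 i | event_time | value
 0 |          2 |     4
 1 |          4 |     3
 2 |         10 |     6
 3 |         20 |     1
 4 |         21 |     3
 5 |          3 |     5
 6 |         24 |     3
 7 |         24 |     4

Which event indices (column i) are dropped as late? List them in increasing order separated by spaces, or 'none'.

i=0 t=2 v=4: → [2,7); WM=−∞
i=1 t=4 v=3: → [2,9); WM=−∞
i=2 t=10 v=6: → [10,15); WM=8
i=3 t=20 v=1: → [20,25); WM=8
i=4 t=21 v=3: → [20,26); WM=8
i=5 t=3 v=5: DROP (t<8-0); WM=19
i=6 t=24 v=3: → [20,29); WM=19
i=7 t=24 v=4: → [20,29); WM=19

5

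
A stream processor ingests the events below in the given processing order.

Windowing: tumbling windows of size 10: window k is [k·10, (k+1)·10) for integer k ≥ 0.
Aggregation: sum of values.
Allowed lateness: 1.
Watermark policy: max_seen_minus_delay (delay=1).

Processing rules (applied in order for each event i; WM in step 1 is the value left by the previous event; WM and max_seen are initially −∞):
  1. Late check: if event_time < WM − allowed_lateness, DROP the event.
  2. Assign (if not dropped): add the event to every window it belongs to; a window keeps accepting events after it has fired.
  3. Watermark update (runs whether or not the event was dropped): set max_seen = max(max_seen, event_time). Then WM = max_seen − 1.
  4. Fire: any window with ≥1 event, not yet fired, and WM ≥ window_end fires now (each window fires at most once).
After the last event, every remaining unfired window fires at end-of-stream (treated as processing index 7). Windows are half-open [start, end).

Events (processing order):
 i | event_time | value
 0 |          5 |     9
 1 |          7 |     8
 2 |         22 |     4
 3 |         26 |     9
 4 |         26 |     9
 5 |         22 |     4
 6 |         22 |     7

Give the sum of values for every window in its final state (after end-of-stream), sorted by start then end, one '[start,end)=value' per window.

i=0 t=5 v=9: → [0,10); WM=4
i=1 t=7 v=8: → [0,10); WM=6
i=2 t=22 v=4: → [20,30); WM=21; [0,10) fires=17
i=3 t=26 v=9: → [20,30); WM=25
i=4 t=26 v=9: → [20,30); WM=25
i=5 t=22 v=4: DROP (t<25-1); WM=25
i=6 t=22 v=7: DROP (t<25-1); WM=25

[0,10)=17 [20,30)=22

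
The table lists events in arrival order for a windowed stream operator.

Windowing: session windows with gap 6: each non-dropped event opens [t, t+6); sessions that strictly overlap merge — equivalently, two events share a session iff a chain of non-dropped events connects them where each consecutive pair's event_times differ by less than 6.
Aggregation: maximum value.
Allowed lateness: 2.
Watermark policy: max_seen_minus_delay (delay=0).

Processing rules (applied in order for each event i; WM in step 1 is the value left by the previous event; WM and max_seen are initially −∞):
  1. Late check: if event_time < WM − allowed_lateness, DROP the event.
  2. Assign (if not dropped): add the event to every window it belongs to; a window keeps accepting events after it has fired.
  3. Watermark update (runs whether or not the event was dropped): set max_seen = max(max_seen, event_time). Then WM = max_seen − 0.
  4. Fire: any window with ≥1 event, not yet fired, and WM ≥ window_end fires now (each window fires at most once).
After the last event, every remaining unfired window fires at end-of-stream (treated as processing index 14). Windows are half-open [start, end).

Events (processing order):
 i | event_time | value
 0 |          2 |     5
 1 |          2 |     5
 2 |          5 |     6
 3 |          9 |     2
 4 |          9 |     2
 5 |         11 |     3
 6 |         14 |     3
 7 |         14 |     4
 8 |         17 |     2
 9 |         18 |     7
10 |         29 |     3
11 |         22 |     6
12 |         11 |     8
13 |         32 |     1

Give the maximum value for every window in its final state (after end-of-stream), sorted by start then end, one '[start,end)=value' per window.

i=0 t=2 v=5: → [2,8); WM=2
i=1 t=2 v=5: → [2,8); WM=2
i=2 t=5 v=6: → [2,11); WM=5
i=3 t=9 v=2: → [2,15); WM=9
i=4 t=9 v=2: → [2,15); WM=9
i=5 t=11 v=3: → [2,17); WM=11
i=6 t=14 v=3: → [2,20); WM=14
i=7 t=14 v=4: → [2,20); WM=14
i=8 t=17 v=2: → [2,23); WM=17
i=9 t=18 v=7: → [2,24); WM=18
i=10 t=29 v=3: → [29,35); WM=29
i=11 t=22 v=6: DROP (t<29-2); WM=29
i=12 t=11 v=8: DROP (t<29-2); WM=29
i=13 t=32 v=1: → [29,38); WM=32

[2,24)=7 [29,38)=3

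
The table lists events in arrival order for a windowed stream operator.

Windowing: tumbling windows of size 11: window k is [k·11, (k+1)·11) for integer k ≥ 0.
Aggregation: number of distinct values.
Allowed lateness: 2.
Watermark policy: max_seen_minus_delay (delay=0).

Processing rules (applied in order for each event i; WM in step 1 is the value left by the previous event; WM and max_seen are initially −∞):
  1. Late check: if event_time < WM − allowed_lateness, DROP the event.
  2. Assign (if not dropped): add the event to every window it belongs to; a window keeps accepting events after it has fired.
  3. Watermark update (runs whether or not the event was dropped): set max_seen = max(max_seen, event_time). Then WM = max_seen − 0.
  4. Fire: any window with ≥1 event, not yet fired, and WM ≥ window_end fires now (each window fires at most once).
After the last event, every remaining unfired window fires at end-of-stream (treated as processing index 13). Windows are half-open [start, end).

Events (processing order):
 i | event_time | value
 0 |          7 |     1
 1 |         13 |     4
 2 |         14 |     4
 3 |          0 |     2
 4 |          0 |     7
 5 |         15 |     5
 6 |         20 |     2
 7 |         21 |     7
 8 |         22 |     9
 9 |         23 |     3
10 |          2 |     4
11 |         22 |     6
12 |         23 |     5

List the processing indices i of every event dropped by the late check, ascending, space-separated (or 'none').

i=0 t=7 v=1: → [0,11); WM=7
i=1 t=13 v=4: → [11,22); WM=13; [0,11) fires=1
i=2 t=14 v=4: → [11,22); WM=14
i=3 t=0 v=2: DROP (t<14-2); WM=14
i=4 t=0 v=7: DROP (t<14-2); WM=14
i=5 t=15 v=5: → [11,22); WM=15
i=6 t=20 v=2: → [11,22); WM=20
i=7 t=21 v=7: → [11,22); WM=21
i=8 t=22 v=9: → [22,33); WM=22; [11,22) fires=4
i=9 t=23 v=3: → [22,33); WM=23
i=10 t=2 v=4: DROP (t<23-2); WM=23
i=11 t=22 v=6: → [22,33); WM=23
i=12 t=23 v=5: → [22,33); WM=23

3 4 10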